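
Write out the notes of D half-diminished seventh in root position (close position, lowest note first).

D, F, Ab, C

D half-diminished seventh is D–F–Ab–C. Root position puts the root (D) in the bass, with the remaining tones above: D, F, Ab, C.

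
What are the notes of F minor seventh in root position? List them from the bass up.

F, Ab, C, Eb

F minor seventh is F–Ab–C–Eb. Root position puts the root (F) in the bass, with the remaining tones above: F, Ab, C, Eb.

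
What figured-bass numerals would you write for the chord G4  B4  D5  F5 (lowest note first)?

The notes G, B, D, F stack in thirds as G–B–D–F — a G dominant seventh chord. The bass G is the root, so this is root position: figured 7.

7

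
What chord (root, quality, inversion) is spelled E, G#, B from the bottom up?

The distinct note names are E, G#, B. Stacked in thirds they read E–G#–B, which is a major triad on E.
The lowest note is E, the root of the chord, so this is root position (figured bass 5/3).

E major, root position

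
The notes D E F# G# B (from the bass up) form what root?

Reordering D, E, F#, G#, B into stacked thirds gives E–G#–B–D–F#; the bottom of that stack, E, is the root.

E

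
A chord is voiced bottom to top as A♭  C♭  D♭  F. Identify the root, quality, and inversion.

The distinct note names are Ab, Cb, Db, F. Stacked in thirds they read Db–F–Ab–Cb, which is a dominant seventh chord on Db.
Ab is the fifth of Db dominant seventh; fifth in the bass means second inversion (figured bass 4/3).

Db dominant seventh, second inversion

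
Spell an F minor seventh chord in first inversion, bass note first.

The chord tones are F–Ab–C–Eb. With the third (Ab) lowest for first inversion: Ab, C, Eb, F.

Ab, C, Eb, F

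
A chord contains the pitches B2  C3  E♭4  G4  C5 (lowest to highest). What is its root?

C

B, C, Eb, G are the tones of a C minor-major seventh chord (C–Eb–G–B), making C the root.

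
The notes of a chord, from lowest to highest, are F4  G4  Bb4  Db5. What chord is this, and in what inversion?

The pitch classes F, G, Bb, Db arrange in thirds as G–Bb–Db–F: a G half-diminished seventh chord.
The lowest note is F, the seventh of the chord, so this is third inversion (figured bass 4/2).

G half-diminished seventh, third inversion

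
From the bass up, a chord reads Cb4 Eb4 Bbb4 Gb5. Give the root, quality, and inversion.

Cb dominant seventh, root position

Reducing to letter names: Cb, Eb, Bbb, Gb. These stack in thirds as Cb–Eb–Gb–Bbb — a Cb dominant seventh chord.
With the root (Cb) in the bass, the chord is in root position (figured bass 7).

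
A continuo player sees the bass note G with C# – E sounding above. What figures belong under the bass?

6/4

The notes G, C#, E stack in thirds as C#–E–G — a C# diminished triad. The bass G is the fifth, so this is second inversion: figured 6/4.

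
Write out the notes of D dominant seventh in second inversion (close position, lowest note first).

The chord tones are D–F#–A–C. With the fifth (A) lowest for second inversion: A, C, D, F#.

A, C, D, F#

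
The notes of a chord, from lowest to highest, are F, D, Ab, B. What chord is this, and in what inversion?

B diminished seventh, second inversion

The distinct note names are F, D, Ab, B. Stacked in thirds they read B–D–F–Ab, which is a diminished seventh chord on B.
F is the fifth of B diminished seventh; fifth in the bass means second inversion (figured bass 4/3).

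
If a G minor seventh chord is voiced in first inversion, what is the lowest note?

G minor seventh is G–Bb–D–F. First inversion places the third in the bass: Bb.

Bb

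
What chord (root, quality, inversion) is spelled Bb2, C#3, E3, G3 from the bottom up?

C# diminished seventh, third inversion

Reducing to letter names: Bb, C#, E, G. These stack in thirds as C#–E–G–Bb — a C# diminished seventh chord.
With the seventh (Bb) in the bass, the chord is in third inversion (figured bass 4/2).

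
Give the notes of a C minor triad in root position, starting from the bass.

C, Eb, G

Spelling C minor: C–Eb–G. In root position the root is bass, giving C, Eb, G from the bottom.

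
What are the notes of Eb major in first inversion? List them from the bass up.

G, Bb, Eb

Spelling Eb major: Eb–G–Bb. In first inversion the third is bass, giving G, Bb, Eb from the bottom.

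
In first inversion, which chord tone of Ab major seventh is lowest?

The third of Ab major seventh (Ab–C–Eb–G) is C; that is the bass in first inversion.

C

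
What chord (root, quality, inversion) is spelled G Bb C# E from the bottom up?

C# diminished seventh, second inversion

Reducing to letter names: G, Bb, C#, E. These stack in thirds as C#–E–G–Bb — a C# diminished seventh chord.
The lowest note is G, the fifth of the chord, so this is second inversion (figured bass 4/3).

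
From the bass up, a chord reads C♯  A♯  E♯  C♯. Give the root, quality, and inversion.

The pitch classes C#, A#, E# arrange in thirds as A#–C#–E#: an A# minor triad.
With the third (C#) in the bass, the chord is in first inversion (figured bass 6).

A# minor, first inversion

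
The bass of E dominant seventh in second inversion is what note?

In second inversion the fifth is lowest. For E dominant seventh (E–G#–B–D) that is B.

B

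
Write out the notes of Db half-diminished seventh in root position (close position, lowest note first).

Db, Fb, Abb, Cb

Spelling Db half-diminished seventh: Db–Fb–Abb–Cb. In root position the root is bass, giving Db, Fb, Abb, Cb from the bottom.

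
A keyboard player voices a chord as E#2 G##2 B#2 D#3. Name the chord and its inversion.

The distinct note names are E#, G##, B#, D#. Stacked in thirds they read E#–G##–B#–D#, which is a dominant seventh chord on E#.
The lowest note is E#, the root of the chord, so this is root position (figured bass 7).

E# dominant seventh, root position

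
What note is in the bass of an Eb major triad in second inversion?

Eb major is Eb–G–Bb. Second inversion places the fifth in the bass: Bb.

Bb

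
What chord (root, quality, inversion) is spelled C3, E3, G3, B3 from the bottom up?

C major seventh, root position

The pitch classes C, E, G, B arrange in thirds as C–E–G–B: a C major seventh chord.
With the root (C) in the bass, the chord is in root position (figured bass 7).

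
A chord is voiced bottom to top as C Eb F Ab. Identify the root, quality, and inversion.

F minor seventh, second inversion

The pitch classes C, Eb, F, Ab arrange in thirds as F–Ab–C–Eb: an F minor seventh chord.
With the fifth (C) in the bass, the chord is in second inversion (figured bass 4/3).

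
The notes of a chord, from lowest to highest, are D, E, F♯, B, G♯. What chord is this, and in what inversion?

The distinct note names are D, E, F#, B, G#. Stacked in thirds they read E–G#–B–D–F#, which is a dominant ninth chord on E.
D is the seventh of E dominant ninth; seventh in the bass means third inversion.

E dominant ninth, third inversion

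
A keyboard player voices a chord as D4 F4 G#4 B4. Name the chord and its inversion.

Reducing to letter names: D, F, G#, B. These stack in thirds as G#–B–D–F — a G# diminished seventh chord.
With the fifth (D) in the bass, the chord is in second inversion (figured bass 4/3).

G# diminished seventh, second inversion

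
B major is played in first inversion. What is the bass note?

B major is B–D#–F#. First inversion places the third in the bass: D#.

D#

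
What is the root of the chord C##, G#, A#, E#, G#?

A#

Reordering C##, G#, A#, E# into stacked thirds gives A#–C##–E#–G#; the bottom of that stack, A#, is the root.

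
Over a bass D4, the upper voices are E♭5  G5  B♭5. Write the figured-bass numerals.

The notes D, Eb, G, Bb stack in thirds as Eb–G–Bb–D — an Eb major seventh chord. The bass D is the seventh, so this is third inversion: figured 4/2.

4/2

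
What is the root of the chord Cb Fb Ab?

Fb

The distinct letter names are Cb, Fb, Ab. Arranged as a stack of thirds they read Fb–Ab–Cb, so Fb is the root (an Fb major triad).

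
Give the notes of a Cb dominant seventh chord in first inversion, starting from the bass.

Eb, Gb, Bbb, Cb

Cb dominant seventh is Cb–Eb–Gb–Bbb. First inversion puts the third (Eb) in the bass, with the remaining tones above: Eb, Gb, Bbb, Cb.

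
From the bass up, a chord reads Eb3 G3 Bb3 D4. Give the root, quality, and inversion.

Reducing to letter names: Eb, G, Bb, D. These stack in thirds as Eb–G–Bb–D — an Eb major seventh chord.
With the root (Eb) in the bass, the chord is in root position (figured bass 7).

Eb major seventh, root position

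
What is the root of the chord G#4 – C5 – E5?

C

The distinct letter names are G#, C, E. Arranged as a stack of thirds they read C–E–G#, so C is the root (a C augmented triad).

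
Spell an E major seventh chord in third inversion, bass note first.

E major seventh is E–G#–B–D#. Third inversion puts the seventh (D#) in the bass, with the remaining tones above: D#, E, G#, B.

D#, E, G#, B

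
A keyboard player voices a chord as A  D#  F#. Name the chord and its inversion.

D# diminished, second inversion

Reducing to letter names: A, D#, F#. These stack in thirds as D#–F#–A — a D# diminished triad.
With the fifth (A) in the bass, the chord is in second inversion (figured bass 6/4).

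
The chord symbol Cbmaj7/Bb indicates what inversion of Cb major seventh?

third inversion

Cbmaj7/Bb means Cb major seventh with Bb in the bass. Bb is the seventh of Cb major seventh (Cb–Eb–Gb–Bb), so this is third inversion.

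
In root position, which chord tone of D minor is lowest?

D

The root of D minor (D–F–A) is D; that is the bass in root position.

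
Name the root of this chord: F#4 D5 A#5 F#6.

Reordering F#, D, A# into stacked thirds gives D–F#–A#; the bottom of that stack, D, is the root.

D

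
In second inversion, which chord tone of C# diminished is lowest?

In second inversion the fifth is lowest. For C# diminished (C#–E–G) that is G.

G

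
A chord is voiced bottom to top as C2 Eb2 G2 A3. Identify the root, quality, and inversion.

Reducing to letter names: C, Eb, G, A. These stack in thirds as A–C–Eb–G — an A half-diminished seventh chord.
C is the third of A half-diminished seventh; third in the bass means first inversion (figured bass 6/5).

A half-diminished seventh, first inversion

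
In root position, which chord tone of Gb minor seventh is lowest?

Gb

In root position the root is lowest. For Gb minor seventh (Gb–Bbb–Db–Fb) that is Gb.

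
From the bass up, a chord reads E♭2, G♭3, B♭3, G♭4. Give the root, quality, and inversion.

The distinct note names are Eb, Gb, Bb. Stacked in thirds they read Eb–Gb–Bb, which is a minor triad on Eb.
The lowest note is Eb, the root of the chord, so this is root position (figured bass 5/3).

Eb minor, root position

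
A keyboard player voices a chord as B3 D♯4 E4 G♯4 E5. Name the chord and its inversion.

The pitch classes B, D#, E, G# arrange in thirds as E–G#–B–D#: an E major seventh chord.
B is the fifth of E major seventh; fifth in the bass means second inversion (figured bass 4/3).

E major seventh, second inversion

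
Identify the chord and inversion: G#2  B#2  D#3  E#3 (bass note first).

Reducing to letter names: G#, B#, D#, E#. These stack in thirds as E#–G#–B#–D# — an E# minor seventh chord.
The lowest note is G#, the third of the chord, so this is first inversion (figured bass 6/5).

E# minor seventh, first inversion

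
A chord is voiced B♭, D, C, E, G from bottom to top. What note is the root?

The distinct letter names are Bb, D, C, E, G. Arranged as a stack of thirds they read C–E–G–Bb–D, so C is the root (a C dominant ninth chord).

C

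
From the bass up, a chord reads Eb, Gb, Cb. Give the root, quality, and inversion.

Cb major, first inversion

The distinct note names are Eb, Gb, Cb. Stacked in thirds they read Cb–Eb–Gb, which is a major triad on Cb.
With the third (Eb) in the bass, the chord is in first inversion (figured bass 6).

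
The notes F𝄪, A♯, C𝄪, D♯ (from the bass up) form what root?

D#

F##, A#, C##, D# are the tones of a D# major seventh chord (D#–F##–A#–C##), making D# the root.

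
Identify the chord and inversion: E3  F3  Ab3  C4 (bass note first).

F minor-major seventh, third inversion

The distinct note names are E, F, Ab, C. Stacked in thirds they read F–Ab–C–E, which is a minor-major seventh chord on F.
E is the seventh of F minor-major seventh; seventh in the bass means third inversion (figured bass 4/2).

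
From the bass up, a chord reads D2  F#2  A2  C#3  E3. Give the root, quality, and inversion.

The pitch classes D, F#, A, C#, E arrange in thirds as D–F#–A–C#–E: a D major ninth chord.
With the root (D) in the bass, the chord is in root position.

D major ninth, root position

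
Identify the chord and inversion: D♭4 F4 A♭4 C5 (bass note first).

Db major seventh, root position

The pitch classes Db, F, Ab, C arrange in thirds as Db–F–Ab–C: a Db major seventh chord.
Db is the root of Db major seventh; root in the bass means root position (figured bass 7).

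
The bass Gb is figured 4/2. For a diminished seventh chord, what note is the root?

A

The figures 4/2 mean the seventh of the chord is in the bass. If Gb is the seventh of a diminished seventh chord, the root is A (chord tones A–C–Eb–Gb).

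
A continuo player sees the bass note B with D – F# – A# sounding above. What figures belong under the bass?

The notes B, D, F#, A# stack in thirds as B–D–F#–A# — a B minor-major seventh chord. The bass B is the root, so this is root position: figured 7.

7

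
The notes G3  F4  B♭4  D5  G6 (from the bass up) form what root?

G

Reordering G, F, Bb, D into stacked thirds gives G–Bb–D–F; the bottom of that stack, G, is the root.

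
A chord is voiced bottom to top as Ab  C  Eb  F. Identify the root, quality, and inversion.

The pitch classes Ab, C, Eb, F arrange in thirds as F–Ab–C–Eb: an F minor seventh chord.
The lowest note is Ab, the third of the chord, so this is first inversion (figured bass 6/5).

F minor seventh, first inversion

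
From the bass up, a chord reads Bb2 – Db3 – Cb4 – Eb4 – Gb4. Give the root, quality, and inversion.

The pitch classes Bb, Db, Cb, Eb, Gb arrange in thirds as Cb–Eb–Gb–Bb–Db: a Cb major ninth chord.
With the seventh (Bb) in the bass, the chord is in third inversion.

Cb major ninth, third inversion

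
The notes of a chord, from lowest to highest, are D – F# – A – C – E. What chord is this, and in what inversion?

D dominant ninth, root position

The distinct note names are D, F#, A, C, E. Stacked in thirds they read D–F#–A–C–E, which is a dominant ninth chord on D.
The lowest note is D, the root of the chord, so this is root position.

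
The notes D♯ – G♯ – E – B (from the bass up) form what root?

E

D#, G#, E, B are the tones of an E major seventh chord (E–G#–B–D#), making E the root.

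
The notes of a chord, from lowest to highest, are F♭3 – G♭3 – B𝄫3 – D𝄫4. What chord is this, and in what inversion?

The distinct note names are Fb, Gb, Bbb, Dbb. Stacked in thirds they read Gb–Bbb–Dbb–Fb, which is a half-diminished seventh chord on Gb.
With the seventh (Fb) in the bass, the chord is in third inversion (figured bass 4/2).

Gb half-diminished seventh, third inversion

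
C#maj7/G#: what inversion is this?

C#maj7/G# means C# major seventh with G# in the bass. G# is the fifth of C# major seventh (C#–E#–G#–B#), so this is second inversion.

second inversion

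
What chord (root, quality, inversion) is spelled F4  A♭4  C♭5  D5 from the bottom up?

D diminished seventh, first inversion

The pitch classes F, Ab, Cb, D arrange in thirds as D–F–Ab–Cb: a D diminished seventh chord.
F is the third of D diminished seventh; third in the bass means first inversion (figured bass 6/5).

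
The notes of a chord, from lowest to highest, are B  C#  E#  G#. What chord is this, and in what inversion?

C# dominant seventh, third inversion

Reducing to letter names: B, C#, E#, G#. These stack in thirds as C#–E#–G#–B — a C# dominant seventh chord.
The lowest note is B, the seventh of the chord, so this is third inversion (figured bass 4/2).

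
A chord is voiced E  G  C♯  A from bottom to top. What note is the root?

The distinct letter names are E, G, C#, A. Arranged as a stack of thirds they read A–C#–E–G, so A is the root (an A dominant seventh chord).

A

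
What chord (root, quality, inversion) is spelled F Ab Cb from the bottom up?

F diminished, root position

The distinct note names are F, Ab, Cb. Stacked in thirds they read F–Ab–Cb, which is a diminished triad on F.
With the root (F) in the bass, the chord is in root position (figured bass 5/3).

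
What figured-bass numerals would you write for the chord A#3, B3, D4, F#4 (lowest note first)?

4/2

The notes A#, B, D, F# stack in thirds as B–D–F#–A# — a B minor-major seventh chord. The bass A# is the seventh, so this is third inversion: figured 4/2.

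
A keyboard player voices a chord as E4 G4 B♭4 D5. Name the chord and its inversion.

The distinct note names are E, G, Bb, D. Stacked in thirds they read E–G–Bb–D, which is a half-diminished seventh chord on E.
With the root (E) in the bass, the chord is in root position (figured bass 7).

E half-diminished seventh, root position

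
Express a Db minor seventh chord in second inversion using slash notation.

Dbm7/Ab

Second inversion of Db minor seventh has the fifth (Ab) in the bass. As a slash chord: Dbm7/Ab.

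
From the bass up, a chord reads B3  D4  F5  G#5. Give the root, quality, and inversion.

G# diminished seventh, first inversion

The distinct note names are B, D, F, G#. Stacked in thirds they read G#–B–D–F, which is a diminished seventh chord on G#.
B is the third of G# diminished seventh; third in the bass means first inversion (figured bass 6/5).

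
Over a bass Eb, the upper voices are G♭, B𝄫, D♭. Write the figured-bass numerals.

The notes Eb, Gb, Bbb, Db stack in thirds as Eb–Gb–Bbb–Db — an Eb half-diminished seventh chord. The bass Eb is the root, so this is root position: figured 7.

7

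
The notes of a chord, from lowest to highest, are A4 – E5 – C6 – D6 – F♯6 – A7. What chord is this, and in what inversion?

D dominant ninth, second inversion

Reducing to letter names: A, E, C, D, F#. These stack in thirds as D–F#–A–C–E — a D dominant ninth chord.
With the fifth (A) in the bass, the chord is in second inversion.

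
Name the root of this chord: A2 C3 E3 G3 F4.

A, C, E, G, F are the tones of an F major ninth chord (F–A–C–E–G), making F the root.

F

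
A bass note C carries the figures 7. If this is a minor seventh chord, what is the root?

C

The figures 7 mean the root of the chord is in the bass. If C is the root of a minor seventh chord, the root is C (chord tones C–Eb–G–Bb).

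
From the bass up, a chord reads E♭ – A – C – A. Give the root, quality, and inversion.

A diminished, second inversion

The pitch classes Eb, A, C arrange in thirds as A–C–Eb: an A diminished triad.
With the fifth (Eb) in the bass, the chord is in second inversion (figured bass 6/4).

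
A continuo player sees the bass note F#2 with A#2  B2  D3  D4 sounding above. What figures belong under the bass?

The notes F#, A#, B, D stack in thirds as B–D–F#–A# — a B minor-major seventh chord. The bass F# is the fifth, so this is second inversion: figured 4/3.

4/3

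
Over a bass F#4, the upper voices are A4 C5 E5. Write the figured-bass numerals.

The notes F#, A, C, E stack in thirds as F#–A–C–E — an F# half-diminished seventh chord. The bass F# is the root, so this is root position: figured 7.

7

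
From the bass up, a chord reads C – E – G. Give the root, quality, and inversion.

C major, root position

The distinct note names are C, E, G. Stacked in thirds they read C–E–G, which is a major triad on C.
The lowest note is C, the root of the chord, so this is root position (figured bass 5/3).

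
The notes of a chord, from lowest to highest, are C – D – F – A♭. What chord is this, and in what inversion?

D half-diminished seventh, third inversion

The distinct note names are C, D, F, Ab. Stacked in thirds they read D–F–Ab–C, which is a half-diminished seventh chord on D.
The lowest note is C, the seventh of the chord, so this is third inversion (figured bass 4/2).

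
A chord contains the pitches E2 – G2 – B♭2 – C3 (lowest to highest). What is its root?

C

E, G, Bb, C are the tones of a C dominant seventh chord (C–E–G–Bb), making C the root.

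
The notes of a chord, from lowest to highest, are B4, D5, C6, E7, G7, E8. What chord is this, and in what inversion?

C major ninth, third inversion

Reducing to letter names: B, D, C, E, G. These stack in thirds as C–E–G–B–D — a C major ninth chord.
The lowest note is B, the seventh of the chord, so this is third inversion.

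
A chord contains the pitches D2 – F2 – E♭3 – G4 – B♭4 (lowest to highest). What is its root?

Eb

The distinct letter names are D, F, Eb, G, Bb. Arranged as a stack of thirds they read Eb–G–Bb–D–F, so Eb is the root (an Eb major ninth chord).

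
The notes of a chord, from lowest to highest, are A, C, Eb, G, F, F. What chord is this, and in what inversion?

F dominant ninth, first inversion

The distinct note names are A, C, Eb, G, F. Stacked in thirds they read F–A–C–Eb–G, which is a dominant ninth chord on F.
With the third (A) in the bass, the chord is in first inversion.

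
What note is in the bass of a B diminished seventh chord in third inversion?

In third inversion the seventh is lowest. For B diminished seventh (B–D–F–Ab) that is Ab.

Ab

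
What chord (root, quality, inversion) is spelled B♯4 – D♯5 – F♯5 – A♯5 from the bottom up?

The distinct note names are B#, D#, F#, A#. Stacked in thirds they read B#–D#–F#–A#, which is a half-diminished seventh chord on B#.
The lowest note is B#, the root of the chord, so this is root position (figured bass 7).

B# half-diminished seventh, root position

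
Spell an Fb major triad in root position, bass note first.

Spelling Fb major: Fb–Ab–Cb. In root position the root is bass, giving Fb, Ab, Cb from the bottom.

Fb, Ab, Cb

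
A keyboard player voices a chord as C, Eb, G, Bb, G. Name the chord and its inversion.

The distinct note names are C, Eb, G, Bb. Stacked in thirds they read C–Eb–G–Bb, which is a minor seventh chord on C.
C is the root of C minor seventh; root in the bass means root position (figured bass 7).

C minor seventh, root position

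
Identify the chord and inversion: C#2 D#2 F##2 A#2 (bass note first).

The distinct note names are C#, D#, F##, A#. Stacked in thirds they read D#–F##–A#–C#, which is a dominant seventh chord on D#.
C# is the seventh of D# dominant seventh; seventh in the bass means third inversion (figured bass 4/2).

D# dominant seventh, third inversion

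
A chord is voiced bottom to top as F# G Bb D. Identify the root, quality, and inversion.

G minor-major seventh, third inversion

Reducing to letter names: F#, G, Bb, D. These stack in thirds as G–Bb–D–F# — a G minor-major seventh chord.
F# is the seventh of G minor-major seventh; seventh in the bass means third inversion (figured bass 4/2).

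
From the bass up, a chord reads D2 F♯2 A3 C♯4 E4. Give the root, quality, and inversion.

The distinct note names are D, F#, A, C#, E. Stacked in thirds they read D–F#–A–C#–E, which is a major ninth chord on D.
With the root (D) in the bass, the chord is in root position.

D major ninth, root position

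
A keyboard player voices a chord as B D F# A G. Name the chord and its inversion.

G major ninth, first inversion

Reducing to letter names: B, D, F#, A, G. These stack in thirds as G–B–D–F#–A — a G major ninth chord.
With the third (B) in the bass, the chord is in first inversion.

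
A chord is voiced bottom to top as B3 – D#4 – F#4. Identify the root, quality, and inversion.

Reducing to letter names: B, D#, F#. These stack in thirds as B–D#–F# — a B major triad.
B is the root of B major; root in the bass means root position (figured bass 5/3).

B major, root position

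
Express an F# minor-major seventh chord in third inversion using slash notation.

F#m(maj7)/E#

Third inversion of F# minor-major seventh has the seventh (E#) in the bass. As a slash chord: F#m(maj7)/E#.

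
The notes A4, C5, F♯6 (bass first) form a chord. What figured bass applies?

The notes A, C, F# stack in thirds as F#–A–C — an F# diminished triad. The bass A is the third, so this is first inversion: figured 6.

6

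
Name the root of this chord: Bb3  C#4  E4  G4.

The distinct letter names are Bb, C#, E, G. Arranged as a stack of thirds they read C#–E–G–Bb, so C# is the root (a C# diminished seventh chord).

C#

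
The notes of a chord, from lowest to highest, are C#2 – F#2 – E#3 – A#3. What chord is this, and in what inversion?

F# major seventh, second inversion

The distinct note names are C#, F#, E#, A#. Stacked in thirds they read F#–A#–C#–E#, which is a major seventh chord on F#.
With the fifth (C#) in the bass, the chord is in second inversion (figured bass 4/3).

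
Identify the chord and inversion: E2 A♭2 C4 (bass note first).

Ab augmented, second inversion

Reducing to letter names: E, Ab, C. These stack in thirds as Ab–C–E — an Ab augmented triad.
With the fifth (E) in the bass, the chord is in second inversion (figured bass 6/4).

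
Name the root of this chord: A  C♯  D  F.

A, C#, D, F are the tones of a D minor-major seventh chord (D–F–A–C#), making D the root.

D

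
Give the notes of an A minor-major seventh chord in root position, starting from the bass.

Spelling A minor-major seventh: A–C–E–G#. In root position the root is bass, giving A, C, E, G# from the bottom.

A, C, E, G#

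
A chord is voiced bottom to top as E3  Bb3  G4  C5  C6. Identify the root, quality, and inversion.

C dominant seventh, first inversion

The pitch classes E, Bb, G, C arrange in thirds as C–E–G–Bb: a C dominant seventh chord.
E is the third of C dominant seventh; third in the bass means first inversion (figured bass 6/5).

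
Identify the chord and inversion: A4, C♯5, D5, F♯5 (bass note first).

Reducing to letter names: A, C#, D, F#. These stack in thirds as D–F#–A–C# — a D major seventh chord.
A is the fifth of D major seventh; fifth in the bass means second inversion (figured bass 4/3).

D major seventh, second inversion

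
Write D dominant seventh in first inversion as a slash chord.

First inversion of D dominant seventh has the third (F#) in the bass. As a slash chord: D7/F#.

D7/F#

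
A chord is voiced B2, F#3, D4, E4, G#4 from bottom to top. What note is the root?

E

B, F#, D, E, G# are the tones of an E dominant ninth chord (E–G#–B–D–F#), making E the root.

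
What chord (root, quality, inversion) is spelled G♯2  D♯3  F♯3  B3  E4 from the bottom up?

The distinct note names are G#, D#, F#, B, E. Stacked in thirds they read E–G#–B–D#–F#, which is a major ninth chord on E.
With the third (G#) in the bass, the chord is in first inversion.

E major ninth, first inversion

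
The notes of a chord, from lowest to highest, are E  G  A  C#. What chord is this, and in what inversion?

The distinct note names are E, G, A, C#. Stacked in thirds they read A–C#–E–G, which is a dominant seventh chord on A.
With the fifth (E) in the bass, the chord is in second inversion (figured bass 4/3).

A dominant seventh, second inversion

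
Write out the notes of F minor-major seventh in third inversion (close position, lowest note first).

E, F, Ab, C

F minor-major seventh is F–Ab–C–E. Third inversion puts the seventh (E) in the bass, with the remaining tones above: E, F, Ab, C.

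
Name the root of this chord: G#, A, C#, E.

Reordering G#, A, C#, E into stacked thirds gives A–C#–E–G#; the bottom of that stack, A, is the root.

A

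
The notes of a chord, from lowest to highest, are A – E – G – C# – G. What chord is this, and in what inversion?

A dominant seventh, root position

Reducing to letter names: A, E, G, C#. These stack in thirds as A–C#–E–G — an A dominant seventh chord.
A is the root of A dominant seventh; root in the bass means root position (figured bass 7).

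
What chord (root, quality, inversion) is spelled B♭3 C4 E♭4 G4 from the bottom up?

C minor seventh, third inversion

The distinct note names are Bb, C, Eb, G. Stacked in thirds they read C–Eb–G–Bb, which is a minor seventh chord on C.
Bb is the seventh of C minor seventh; seventh in the bass means third inversion (figured bass 4/2).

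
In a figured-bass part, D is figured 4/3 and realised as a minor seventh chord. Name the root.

G

The figures 4/3 mean the fifth of the chord is in the bass. If D is the fifth of a minor seventh chord, the root is G (chord tones G–Bb–D–F).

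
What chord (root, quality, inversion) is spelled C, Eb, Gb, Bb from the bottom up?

C half-diminished seventh, root position

The distinct note names are C, Eb, Gb, Bb. Stacked in thirds they read C–Eb–Gb–Bb, which is a half-diminished seventh chord on C.
C is the root of C half-diminished seventh; root in the bass means root position (figured bass 7).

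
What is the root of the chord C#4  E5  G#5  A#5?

Reordering C#, E, G#, A# into stacked thirds gives A#–C#–E–G#; the bottom of that stack, A#, is the root.

A#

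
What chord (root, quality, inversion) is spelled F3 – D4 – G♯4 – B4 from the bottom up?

The pitch classes F, D, G#, B arrange in thirds as G#–B–D–F: a G# diminished seventh chord.
The lowest note is F, the seventh of the chord, so this is third inversion (figured bass 4/2).

G# diminished seventh, third inversion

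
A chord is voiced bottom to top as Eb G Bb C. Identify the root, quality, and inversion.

The pitch classes Eb, G, Bb, C arrange in thirds as C–Eb–G–Bb: a C minor seventh chord.
Eb is the third of C minor seventh; third in the bass means first inversion (figured bass 6/5).

C minor seventh, first inversion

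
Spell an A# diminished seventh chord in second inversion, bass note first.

E, G, A#, C#

The chord tones are A#–C#–E–G. With the fifth (E) lowest for second inversion: E, G, A#, C#.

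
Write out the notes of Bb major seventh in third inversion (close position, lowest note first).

A, Bb, D, F

The chord tones are Bb–D–F–A. With the seventh (A) lowest for third inversion: A, Bb, D, F.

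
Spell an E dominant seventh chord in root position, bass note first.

Spelling E dominant seventh: E–G#–B–D. In root position the root is bass, giving E, G#, B, D from the bottom.

E, G#, B, D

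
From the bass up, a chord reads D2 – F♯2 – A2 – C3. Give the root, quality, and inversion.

D dominant seventh, root position

The distinct note names are D, F#, A, C. Stacked in thirds they read D–F#–A–C, which is a dominant seventh chord on D.
D is the root of D dominant seventh; root in the bass means root position (figured bass 7).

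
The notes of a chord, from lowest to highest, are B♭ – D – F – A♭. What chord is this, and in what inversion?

The pitch classes Bb, D, F, Ab arrange in thirds as Bb–D–F–Ab: a Bb dominant seventh chord.
Bb is the root of Bb dominant seventh; root in the bass means root position (figured bass 7).

Bb dominant seventh, root position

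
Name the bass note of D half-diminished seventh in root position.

D

The root of D half-diminished seventh (D–F–Ab–C) is D; that is the bass in root position.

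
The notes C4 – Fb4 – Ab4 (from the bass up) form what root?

C, Fb, Ab are the tones of an Fb augmented triad (Fb–Ab–C), making Fb the root.

Fb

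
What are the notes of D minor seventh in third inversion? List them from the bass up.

C, D, F, A

Spelling D minor seventh: D–F–A–C. In third inversion the seventh is bass, giving C, D, F, A from the bottom.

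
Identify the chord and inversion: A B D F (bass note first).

B half-diminished seventh, third inversion

Reducing to letter names: A, B, D, F. These stack in thirds as B–D–F–A — a B half-diminished seventh chord.
A is the seventh of B half-diminished seventh; seventh in the bass means third inversion (figured bass 4/2).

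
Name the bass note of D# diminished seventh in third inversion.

C

D# diminished seventh is D#–F#–A–C. Third inversion places the seventh in the bass: C.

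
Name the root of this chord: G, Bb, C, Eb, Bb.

Reordering G, Bb, C, Eb into stacked thirds gives C–Eb–G–Bb; the bottom of that stack, C, is the root.

C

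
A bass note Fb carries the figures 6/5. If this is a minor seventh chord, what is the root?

The figures 6/5 mean the third of the chord is in the bass. If Fb is the third of a minor seventh chord, the root is Db (chord tones Db–Fb–Ab–Cb).

Db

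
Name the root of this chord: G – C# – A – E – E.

A

The distinct letter names are G, C#, A, E. Arranged as a stack of thirds they read A–C#–E–G, so A is the root (an A dominant seventh chord).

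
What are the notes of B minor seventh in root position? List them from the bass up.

Spelling B minor seventh: B–D–F#–A. In root position the root is bass, giving B, D, F#, A from the bottom.

B, D, F#, A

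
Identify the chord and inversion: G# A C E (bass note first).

The distinct note names are G#, A, C, E. Stacked in thirds they read A–C–E–G#, which is a minor-major seventh chord on A.
The lowest note is G#, the seventh of the chord, so this is third inversion (figured bass 4/2).

A minor-major seventh, third inversion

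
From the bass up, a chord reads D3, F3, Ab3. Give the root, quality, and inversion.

Reducing to letter names: D, F, Ab. These stack in thirds as D–F–Ab — a D diminished triad.
D is the root of D diminished; root in the bass means root position (figured bass 5/3).

D diminished, root position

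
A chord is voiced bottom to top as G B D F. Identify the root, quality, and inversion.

G dominant seventh, root position

The distinct note names are G, B, D, F. Stacked in thirds they read G–B–D–F, which is a dominant seventh chord on G.
With the root (G) in the bass, the chord is in root position (figured bass 7).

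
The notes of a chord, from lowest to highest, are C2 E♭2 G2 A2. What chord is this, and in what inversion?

A half-diminished seventh, first inversion

The distinct note names are C, Eb, G, A. Stacked in thirds they read A–C–Eb–G, which is a half-diminished seventh chord on A.
With the third (C) in the bass, the chord is in first inversion (figured bass 6/5).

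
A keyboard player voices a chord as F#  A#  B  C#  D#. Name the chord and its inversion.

Reducing to letter names: F#, A#, B, C#, D#. These stack in thirds as B–D#–F#–A#–C# — a B major ninth chord.
F# is the fifth of B major ninth; fifth in the bass means second inversion.

B major ninth, second inversion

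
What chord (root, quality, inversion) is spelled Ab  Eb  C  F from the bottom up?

The pitch classes Ab, Eb, C, F arrange in thirds as F–Ab–C–Eb: an F minor seventh chord.
The lowest note is Ab, the third of the chord, so this is first inversion (figured bass 6/5).

F minor seventh, first inversion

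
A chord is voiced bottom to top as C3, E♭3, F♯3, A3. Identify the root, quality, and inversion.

F# diminished seventh, second inversion

The distinct note names are C, Eb, F#, A. Stacked in thirds they read F#–A–C–Eb, which is a diminished seventh chord on F#.
The lowest note is C, the fifth of the chord, so this is second inversion (figured bass 4/3).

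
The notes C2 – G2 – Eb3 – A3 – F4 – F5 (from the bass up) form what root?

C, G, Eb, A, F are the tones of an F dominant ninth chord (F–A–C–Eb–G), making F the root.

F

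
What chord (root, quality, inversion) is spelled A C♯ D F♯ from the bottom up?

The distinct note names are A, C#, D, F#. Stacked in thirds they read D–F#–A–C#, which is a major seventh chord on D.
The lowest note is A, the fifth of the chord, so this is second inversion (figured bass 4/3).

D major seventh, second inversion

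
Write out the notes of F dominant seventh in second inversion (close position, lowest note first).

F dominant seventh is F–A–C–Eb. Second inversion puts the fifth (C) in the bass, with the remaining tones above: C, Eb, F, A.

C, Eb, F, A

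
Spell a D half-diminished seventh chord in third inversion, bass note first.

Spelling D half-diminished seventh: D–F–Ab–C. In third inversion the seventh is bass, giving C, D, F, Ab from the bottom.

C, D, F, Ab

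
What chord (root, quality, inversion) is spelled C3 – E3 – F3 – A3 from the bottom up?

The distinct note names are C, E, F, A. Stacked in thirds they read F–A–C–E, which is a major seventh chord on F.
The lowest note is C, the fifth of the chord, so this is second inversion (figured bass 4/3).

F major seventh, second inversion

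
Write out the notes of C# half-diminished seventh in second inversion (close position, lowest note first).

The chord tones are C#–E–G–B. With the fifth (G) lowest for second inversion: G, B, C#, E.

G, B, C#, E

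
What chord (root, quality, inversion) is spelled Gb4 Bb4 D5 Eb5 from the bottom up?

Eb minor-major seventh, first inversion

The distinct note names are Gb, Bb, D, Eb. Stacked in thirds they read Eb–Gb–Bb–D, which is a minor-major seventh chord on Eb.
The lowest note is Gb, the third of the chord, so this is first inversion (figured bass 6/5).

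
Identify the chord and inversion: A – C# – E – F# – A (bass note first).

F# minor seventh, first inversion

Reducing to letter names: A, C#, E, F#. These stack in thirds as F#–A–C#–E — an F# minor seventh chord.
The lowest note is A, the third of the chord, so this is first inversion (figured bass 6/5).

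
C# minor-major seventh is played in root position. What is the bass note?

The root of C# minor-major seventh (C#–E–G#–B#) is C#; that is the bass in root position.

C#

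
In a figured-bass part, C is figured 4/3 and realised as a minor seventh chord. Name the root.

F

The figures 4/3 mean the fifth of the chord is in the bass. If C is the fifth of a minor seventh chord, the root is F (chord tones F–Ab–C–Eb).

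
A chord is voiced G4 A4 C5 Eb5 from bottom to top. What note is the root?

Reordering G, A, C, Eb into stacked thirds gives A–C–Eb–G; the bottom of that stack, A, is the root.

A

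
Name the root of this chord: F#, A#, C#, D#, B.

F#, A#, C#, D#, B are the tones of a B major ninth chord (B–D#–F#–A#–C#), making B the root.

B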